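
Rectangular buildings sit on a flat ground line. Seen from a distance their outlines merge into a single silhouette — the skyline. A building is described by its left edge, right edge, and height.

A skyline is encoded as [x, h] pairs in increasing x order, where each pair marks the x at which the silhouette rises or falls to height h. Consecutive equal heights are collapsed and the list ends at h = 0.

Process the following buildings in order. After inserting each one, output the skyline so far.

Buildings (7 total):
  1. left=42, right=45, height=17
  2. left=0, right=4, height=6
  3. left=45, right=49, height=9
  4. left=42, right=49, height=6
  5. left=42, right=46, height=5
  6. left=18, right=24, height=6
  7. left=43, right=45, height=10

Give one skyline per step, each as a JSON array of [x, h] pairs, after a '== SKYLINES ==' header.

== SKYLINES ==
[[42,17],[45,0]]
[[0,6],[4,0],[42,17],[45,0]]
[[0,6],[4,0],[42,17],[45,9],[49,0]]
[[0,6],[4,0],[42,17],[45,9],[49,0]]
[[0,6],[4,0],[42,17],[45,9],[49,0]]
[[0,6],[4,0],[18,6],[24,0],[42,17],[45,9],[49,0]]
[[0,6],[4,0],[18,6],[24,0],[42,17],[45,9],[49,0]]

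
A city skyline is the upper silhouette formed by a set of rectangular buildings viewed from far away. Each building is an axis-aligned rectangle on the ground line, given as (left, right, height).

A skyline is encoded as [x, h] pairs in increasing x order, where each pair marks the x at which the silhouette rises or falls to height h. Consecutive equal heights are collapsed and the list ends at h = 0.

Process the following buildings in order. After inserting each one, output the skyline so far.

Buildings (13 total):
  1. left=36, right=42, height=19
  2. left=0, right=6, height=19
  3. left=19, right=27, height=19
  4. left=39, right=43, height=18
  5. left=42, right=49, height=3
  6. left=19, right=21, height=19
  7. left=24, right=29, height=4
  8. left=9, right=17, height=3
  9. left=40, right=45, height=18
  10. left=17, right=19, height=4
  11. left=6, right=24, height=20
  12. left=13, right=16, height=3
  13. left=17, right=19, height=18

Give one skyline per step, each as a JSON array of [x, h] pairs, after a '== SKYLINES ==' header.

== SKYLINES ==
[[36,19],[42,0]]
[[0,19],[6,0],[36,19],[42,0]]
[[0,19],[6,0],[19,19],[27,0],[36,19],[42,0]]
[[0,19],[6,0],[19,19],[27,0],[36,19],[42,18],[43,0]]
[[0,19],[6,0],[19,19],[27,0],[36,19],[42,18],[43,3],[49,0]]
[[0,19],[6,0],[19,19],[27,0],[36,19],[42,18],[43,3],[49,0]]
[[0,19],[6,0],[19,19],[27,4],[29,0],[36,19],[42,18],[43,3],[49,0]]
[[0,19],[6,0],[9,3],[17,0],[19,19],[27,4],[29,0],[36,19],[42,18],[43,3],[49,0]]
[[0,19],[6,0],[9,3],[17,0],[19,19],[27,4],[29,0],[36,19],[42,18],[45,3],[49,0]]
[[0,19],[6,0],[9,3],[17,4],[19,19],[27,4],[29,0],[36,19],[42,18],[45,3],[49,0]]
[[0,19],[6,20],[24,19],[27,4],[29,0],[36,19],[42,18],[45,3],[49,0]]
[[0,19],[6,20],[24,19],[27,4],[29,0],[36,19],[42,18],[45,3],[49,0]]
[[0,19],[6,20],[24,19],[27,4],[29,0],[36,19],[42,18],[45,3],[49,0]]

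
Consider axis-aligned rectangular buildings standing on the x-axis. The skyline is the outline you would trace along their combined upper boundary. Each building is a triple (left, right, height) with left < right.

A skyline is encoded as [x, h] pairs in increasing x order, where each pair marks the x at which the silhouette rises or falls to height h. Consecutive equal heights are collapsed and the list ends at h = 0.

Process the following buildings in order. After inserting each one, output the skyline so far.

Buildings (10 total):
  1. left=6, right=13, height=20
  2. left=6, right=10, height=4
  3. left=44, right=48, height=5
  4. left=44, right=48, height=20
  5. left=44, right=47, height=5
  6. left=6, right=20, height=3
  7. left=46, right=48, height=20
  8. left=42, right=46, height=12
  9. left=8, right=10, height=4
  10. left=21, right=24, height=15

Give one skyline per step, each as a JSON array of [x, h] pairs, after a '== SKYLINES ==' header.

== SKYLINES ==
[[6,20],[13,0]]
[[6,20],[13,0]]
[[6,20],[13,0],[44,5],[48,0]]
[[6,20],[13,0],[44,20],[48,0]]
[[6,20],[13,0],[44,20],[48,0]]
[[6,20],[13,3],[20,0],[44,20],[48,0]]
[[6,20],[13,3],[20,0],[44,20],[48,0]]
[[6,20],[13,3],[20,0],[42,12],[44,20],[48,0]]
[[6,20],[13,3],[20,0],[42,12],[44,20],[48,0]]
[[6,20],[13,3],[20,0],[21,15],[24,0],[42,12],[44,20],[48,0]]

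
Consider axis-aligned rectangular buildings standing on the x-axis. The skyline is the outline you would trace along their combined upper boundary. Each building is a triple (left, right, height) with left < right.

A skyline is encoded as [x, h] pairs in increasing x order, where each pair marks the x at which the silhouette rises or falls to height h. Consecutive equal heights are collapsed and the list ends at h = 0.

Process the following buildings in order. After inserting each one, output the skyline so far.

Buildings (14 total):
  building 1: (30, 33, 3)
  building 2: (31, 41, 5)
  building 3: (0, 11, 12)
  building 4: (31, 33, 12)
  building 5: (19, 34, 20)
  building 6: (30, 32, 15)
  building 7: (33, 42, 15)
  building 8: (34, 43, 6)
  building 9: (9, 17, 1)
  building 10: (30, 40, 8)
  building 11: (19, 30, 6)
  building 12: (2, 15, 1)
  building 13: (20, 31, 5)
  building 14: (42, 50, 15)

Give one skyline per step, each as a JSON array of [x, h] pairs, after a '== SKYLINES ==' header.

== SKYLINES ==
[[30,3],[33,0]]
[[30,3],[31,5],[41,0]]
[[0,12],[11,0],[30,3],[31,5],[41,0]]
[[0,12],[11,0],[30,3],[31,12],[33,5],[41,0]]
[[0,12],[11,0],[19,20],[34,5],[41,0]]
[[0,12],[11,0],[19,20],[34,5],[41,0]]
[[0,12],[11,0],[19,20],[34,15],[42,0]]
[[0,12],[11,0],[19,20],[34,15],[42,6],[43,0]]
[[0,12],[11,1],[17,0],[19,20],[34,15],[42,6],[43,0]]
[[0,12],[11,1],[17,0],[19,20],[34,15],[42,6],[43,0]]
[[0,12],[11,1],[17,0],[19,20],[34,15],[42,6],[43,0]]
[[0,12],[11,1],[17,0],[19,20],[34,15],[42,6],[43,0]]
[[0,12],[11,1],[17,0],[19,20],[34,15],[42,6],[43,0]]
[[0,12],[11,1],[17,0],[19,20],[34,15],[50,0]]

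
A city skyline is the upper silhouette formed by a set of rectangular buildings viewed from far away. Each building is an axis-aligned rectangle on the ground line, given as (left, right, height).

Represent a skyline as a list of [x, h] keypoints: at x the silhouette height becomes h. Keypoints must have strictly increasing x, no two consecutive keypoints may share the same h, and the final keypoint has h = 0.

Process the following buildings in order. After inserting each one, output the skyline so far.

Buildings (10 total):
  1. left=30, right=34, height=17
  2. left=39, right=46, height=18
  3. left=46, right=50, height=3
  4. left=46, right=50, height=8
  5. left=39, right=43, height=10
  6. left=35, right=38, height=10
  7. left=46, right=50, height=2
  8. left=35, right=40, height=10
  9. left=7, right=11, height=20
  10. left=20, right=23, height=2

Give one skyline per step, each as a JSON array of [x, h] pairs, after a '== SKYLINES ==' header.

== SKYLINES ==
[[30,17],[34,0]]
[[30,17],[34,0],[39,18],[46,0]]
[[30,17],[34,0],[39,18],[46,3],[50,0]]
[[30,17],[34,0],[39,18],[46,8],[50,0]]
[[30,17],[34,0],[39,18],[46,8],[50,0]]
[[30,17],[34,0],[35,10],[38,0],[39,18],[46,8],[50,0]]
[[30,17],[34,0],[35,10],[38,0],[39,18],[46,8],[50,0]]
[[30,17],[34,0],[35,10],[39,18],[46,8],[50,0]]
[[7,20],[11,0],[30,17],[34,0],[35,10],[39,18],[46,8],[50,0]]
[[7,20],[11,0],[20,2],[23,0],[30,17],[34,0],[35,10],[39,18],[46,8],[50,0]]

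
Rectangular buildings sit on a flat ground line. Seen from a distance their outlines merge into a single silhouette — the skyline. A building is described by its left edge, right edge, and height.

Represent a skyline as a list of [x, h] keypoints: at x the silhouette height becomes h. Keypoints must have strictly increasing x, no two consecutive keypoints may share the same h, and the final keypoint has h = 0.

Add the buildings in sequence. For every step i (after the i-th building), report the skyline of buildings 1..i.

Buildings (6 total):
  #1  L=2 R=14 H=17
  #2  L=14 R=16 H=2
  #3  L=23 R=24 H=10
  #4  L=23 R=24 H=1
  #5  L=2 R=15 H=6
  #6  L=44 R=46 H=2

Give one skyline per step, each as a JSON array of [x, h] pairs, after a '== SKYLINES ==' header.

== SKYLINES ==
[[2,17],[14,0]]
[[2,17],[14,2],[16,0]]
[[2,17],[14,2],[16,0],[23,10],[24,0]]
[[2,17],[14,2],[16,0],[23,10],[24,0]]
[[2,17],[14,6],[15,2],[16,0],[23,10],[24,0]]
[[2,17],[14,6],[15,2],[16,0],[23,10],[24,0],[44,2],[46,0]]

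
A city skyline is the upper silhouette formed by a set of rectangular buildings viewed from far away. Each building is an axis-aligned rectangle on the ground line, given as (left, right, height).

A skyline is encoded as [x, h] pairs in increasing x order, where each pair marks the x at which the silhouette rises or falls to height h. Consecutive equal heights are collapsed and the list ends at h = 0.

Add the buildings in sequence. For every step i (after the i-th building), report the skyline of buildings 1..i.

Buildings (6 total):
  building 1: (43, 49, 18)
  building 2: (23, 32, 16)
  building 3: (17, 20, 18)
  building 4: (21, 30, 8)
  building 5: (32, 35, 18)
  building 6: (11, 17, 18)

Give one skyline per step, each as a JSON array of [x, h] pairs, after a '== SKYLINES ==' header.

== SKYLINES ==
[[43,18],[49,0]]
[[23,16],[32,0],[43,18],[49,0]]
[[17,18],[20,0],[23,16],[32,0],[43,18],[49,0]]
[[17,18],[20,0],[21,8],[23,16],[32,0],[43,18],[49,0]]
[[17,18],[20,0],[21,8],[23,16],[32,18],[35,0],[43,18],[49,0]]
[[11,18],[20,0],[21,8],[23,16],[32,18],[35,0],[43,18],[49,0]]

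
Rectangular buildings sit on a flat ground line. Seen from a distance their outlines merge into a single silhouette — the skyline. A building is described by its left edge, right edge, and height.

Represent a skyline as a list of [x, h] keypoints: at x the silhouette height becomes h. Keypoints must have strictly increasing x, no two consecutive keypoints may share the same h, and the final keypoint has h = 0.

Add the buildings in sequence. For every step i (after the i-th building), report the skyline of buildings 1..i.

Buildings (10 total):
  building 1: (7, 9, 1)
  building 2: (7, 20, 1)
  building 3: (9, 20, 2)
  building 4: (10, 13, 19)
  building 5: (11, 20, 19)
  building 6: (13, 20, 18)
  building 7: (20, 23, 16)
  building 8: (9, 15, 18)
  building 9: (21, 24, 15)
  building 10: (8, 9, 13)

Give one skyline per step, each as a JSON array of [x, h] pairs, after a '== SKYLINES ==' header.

== SKYLINES ==
[[7,1],[9,0]]
[[7,1],[20,0]]
[[7,1],[9,2],[20,0]]
[[7,1],[9,2],[10,19],[13,2],[20,0]]
[[7,1],[9,2],[10,19],[20,0]]
[[7,1],[9,2],[10,19],[20,0]]
[[7,1],[9,2],[10,19],[20,16],[23,0]]
[[7,1],[9,18],[10,19],[20,16],[23,0]]
[[7,1],[9,18],[10,19],[20,16],[23,15],[24,0]]
[[7,1],[8,13],[9,18],[10,19],[20,16],[23,15],[24,0]]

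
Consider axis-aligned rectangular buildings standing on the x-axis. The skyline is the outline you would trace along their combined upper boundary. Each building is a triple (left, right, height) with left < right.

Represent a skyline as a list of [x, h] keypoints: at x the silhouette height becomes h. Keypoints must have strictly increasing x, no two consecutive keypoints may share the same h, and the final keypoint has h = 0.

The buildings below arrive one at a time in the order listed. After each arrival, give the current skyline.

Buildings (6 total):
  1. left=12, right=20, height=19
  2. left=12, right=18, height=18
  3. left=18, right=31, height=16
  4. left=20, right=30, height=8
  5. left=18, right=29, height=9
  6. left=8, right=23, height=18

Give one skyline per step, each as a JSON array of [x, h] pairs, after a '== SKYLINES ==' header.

== SKYLINES ==
[[12,19],[20,0]]
[[12,19],[20,0]]
[[12,19],[20,16],[31,0]]
[[12,19],[20,16],[31,0]]
[[12,19],[20,16],[31,0]]
[[8,18],[12,19],[20,18],[23,16],[31,0]]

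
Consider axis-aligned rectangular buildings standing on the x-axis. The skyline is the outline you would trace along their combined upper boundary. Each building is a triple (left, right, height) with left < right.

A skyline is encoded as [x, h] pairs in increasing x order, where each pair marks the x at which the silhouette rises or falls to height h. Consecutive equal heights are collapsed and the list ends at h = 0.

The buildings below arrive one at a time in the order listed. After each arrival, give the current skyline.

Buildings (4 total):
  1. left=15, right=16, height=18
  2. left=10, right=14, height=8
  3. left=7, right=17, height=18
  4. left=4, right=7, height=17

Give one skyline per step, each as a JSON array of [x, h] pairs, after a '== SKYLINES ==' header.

== SKYLINES ==
[[15,18],[16,0]]
[[10,8],[14,0],[15,18],[16,0]]
[[7,18],[17,0]]
[[4,17],[7,18],[17,0]]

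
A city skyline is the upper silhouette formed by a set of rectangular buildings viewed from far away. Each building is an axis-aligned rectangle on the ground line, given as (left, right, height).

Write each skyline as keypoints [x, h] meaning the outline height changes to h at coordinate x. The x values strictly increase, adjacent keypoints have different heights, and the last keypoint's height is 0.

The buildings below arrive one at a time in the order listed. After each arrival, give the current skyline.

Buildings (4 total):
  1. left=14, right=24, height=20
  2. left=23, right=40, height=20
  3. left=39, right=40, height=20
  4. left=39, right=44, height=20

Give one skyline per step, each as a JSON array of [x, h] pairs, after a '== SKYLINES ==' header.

== SKYLINES ==
[[14,20],[24,0]]
[[14,20],[40,0]]
[[14,20],[40,0]]
[[14,20],[44,0]]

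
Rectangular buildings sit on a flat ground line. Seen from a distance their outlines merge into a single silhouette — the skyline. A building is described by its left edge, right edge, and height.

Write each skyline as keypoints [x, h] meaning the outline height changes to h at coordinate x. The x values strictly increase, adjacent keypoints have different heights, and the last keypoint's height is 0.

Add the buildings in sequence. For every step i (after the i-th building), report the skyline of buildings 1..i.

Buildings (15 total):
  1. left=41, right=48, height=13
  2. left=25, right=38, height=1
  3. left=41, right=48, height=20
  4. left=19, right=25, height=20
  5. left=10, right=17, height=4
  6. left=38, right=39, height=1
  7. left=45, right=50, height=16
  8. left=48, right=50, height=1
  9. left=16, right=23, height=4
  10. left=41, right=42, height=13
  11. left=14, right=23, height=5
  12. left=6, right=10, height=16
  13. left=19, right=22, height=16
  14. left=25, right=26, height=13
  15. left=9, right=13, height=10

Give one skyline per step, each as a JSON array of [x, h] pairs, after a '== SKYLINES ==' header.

== SKYLINES ==
[[41,13],[48,0]]
[[25,1],[38,0],[41,13],[48,0]]
[[25,1],[38,0],[41,20],[48,0]]
[[19,20],[25,1],[38,0],[41,20],[48,0]]
[[10,4],[17,0],[19,20],[25,1],[38,0],[41,20],[48,0]]
[[10,4],[17,0],[19,20],[25,1],[39,0],[41,20],[48,0]]
[[10,4],[17,0],[19,20],[25,1],[39,0],[41,20],[48,16],[50,0]]
[[10,4],[17,0],[19,20],[25,1],[39,0],[41,20],[48,16],[50,0]]
[[10,4],[19,20],[25,1],[39,0],[41,20],[48,16],[50,0]]
[[10,4],[19,20],[25,1],[39,0],[41,20],[48,16],[50,0]]
[[10,4],[14,5],[19,20],[25,1],[39,0],[41,20],[48,16],[50,0]]
[[6,16],[10,4],[14,5],[19,20],[25,1],[39,0],[41,20],[48,16],[50,0]]
[[6,16],[10,4],[14,5],[19,20],[25,1],[39,0],[41,20],[48,16],[50,0]]
[[6,16],[10,4],[14,5],[19,20],[25,13],[26,1],[39,0],[41,20],[48,16],[50,0]]
[[6,16],[10,10],[13,4],[14,5],[19,20],[25,13],[26,1],[39,0],[41,20],[48,16],[50,0]]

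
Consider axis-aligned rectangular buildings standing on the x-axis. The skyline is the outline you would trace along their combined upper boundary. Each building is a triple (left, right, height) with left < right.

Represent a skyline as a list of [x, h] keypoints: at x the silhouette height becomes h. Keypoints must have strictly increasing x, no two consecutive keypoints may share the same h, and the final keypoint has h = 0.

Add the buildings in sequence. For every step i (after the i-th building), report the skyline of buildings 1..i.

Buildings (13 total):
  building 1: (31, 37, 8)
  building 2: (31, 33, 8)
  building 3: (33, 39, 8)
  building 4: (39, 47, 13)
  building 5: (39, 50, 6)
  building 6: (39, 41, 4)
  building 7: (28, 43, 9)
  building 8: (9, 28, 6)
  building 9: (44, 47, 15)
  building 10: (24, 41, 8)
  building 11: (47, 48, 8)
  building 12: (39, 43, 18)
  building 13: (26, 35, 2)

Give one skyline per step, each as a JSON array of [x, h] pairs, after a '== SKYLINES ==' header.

== SKYLINES ==
[[31,8],[37,0]]
[[31,8],[37,0]]
[[31,8],[39,0]]
[[31,8],[39,13],[47,0]]
[[31,8],[39,13],[47,6],[50,0]]
[[31,8],[39,13],[47,6],[50,0]]
[[28,9],[39,13],[47,6],[50,0]]
[[9,6],[28,9],[39,13],[47,6],[50,0]]
[[9,6],[28,9],[39,13],[44,15],[47,6],[50,0]]
[[9,6],[24,8],[28,9],[39,13],[44,15],[47,6],[50,0]]
[[9,6],[24,8],[28,9],[39,13],[44,15],[47,8],[48,6],[50,0]]
[[9,6],[24,8],[28,9],[39,18],[43,13],[44,15],[47,8],[48,6],[50,0]]
[[9,6],[24,8],[28,9],[39,18],[43,13],[44,15],[47,8],[48,6],[50,0]]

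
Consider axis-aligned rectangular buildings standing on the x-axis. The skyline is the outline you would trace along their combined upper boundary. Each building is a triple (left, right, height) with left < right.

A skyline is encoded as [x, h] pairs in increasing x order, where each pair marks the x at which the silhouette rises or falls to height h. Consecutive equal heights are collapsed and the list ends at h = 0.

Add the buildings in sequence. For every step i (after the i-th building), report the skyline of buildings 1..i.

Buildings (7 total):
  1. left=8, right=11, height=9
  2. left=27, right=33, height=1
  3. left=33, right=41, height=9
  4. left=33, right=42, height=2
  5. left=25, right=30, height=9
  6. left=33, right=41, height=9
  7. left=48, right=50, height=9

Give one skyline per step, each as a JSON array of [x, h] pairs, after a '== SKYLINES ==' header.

== SKYLINES ==
[[8,9],[11,0]]
[[8,9],[11,0],[27,1],[33,0]]
[[8,9],[11,0],[27,1],[33,9],[41,0]]
[[8,9],[11,0],[27,1],[33,9],[41,2],[42,0]]
[[8,9],[11,0],[25,9],[30,1],[33,9],[41,2],[42,0]]
[[8,9],[11,0],[25,9],[30,1],[33,9],[41,2],[42,0]]
[[8,9],[11,0],[25,9],[30,1],[33,9],[41,2],[42,0],[48,9],[50,0]]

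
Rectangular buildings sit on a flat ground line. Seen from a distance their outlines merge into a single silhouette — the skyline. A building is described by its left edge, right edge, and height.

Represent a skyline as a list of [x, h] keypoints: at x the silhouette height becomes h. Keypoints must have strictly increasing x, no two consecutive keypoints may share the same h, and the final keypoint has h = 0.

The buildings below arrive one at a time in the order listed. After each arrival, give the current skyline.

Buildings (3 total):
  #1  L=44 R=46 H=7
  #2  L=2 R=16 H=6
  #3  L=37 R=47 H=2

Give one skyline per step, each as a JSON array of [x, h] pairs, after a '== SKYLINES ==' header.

== SKYLINES ==
[[44,7],[46,0]]
[[2,6],[16,0],[44,7],[46,0]]
[[2,6],[16,0],[37,2],[44,7],[46,2],[47,0]]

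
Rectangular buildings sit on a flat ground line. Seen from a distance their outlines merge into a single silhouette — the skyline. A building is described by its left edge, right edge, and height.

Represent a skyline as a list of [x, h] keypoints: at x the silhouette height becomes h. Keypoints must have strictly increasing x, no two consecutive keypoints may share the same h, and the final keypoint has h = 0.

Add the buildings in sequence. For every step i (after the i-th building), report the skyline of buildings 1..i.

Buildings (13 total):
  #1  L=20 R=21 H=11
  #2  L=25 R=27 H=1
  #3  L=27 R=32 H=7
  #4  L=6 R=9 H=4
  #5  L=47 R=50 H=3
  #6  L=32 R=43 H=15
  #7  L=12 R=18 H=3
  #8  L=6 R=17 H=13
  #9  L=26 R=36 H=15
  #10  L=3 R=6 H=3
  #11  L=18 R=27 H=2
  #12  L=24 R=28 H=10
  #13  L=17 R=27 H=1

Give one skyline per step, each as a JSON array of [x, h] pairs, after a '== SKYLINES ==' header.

== SKYLINES ==
[[20,11],[21,0]]
[[20,11],[21,0],[25,1],[27,0]]
[[20,11],[21,0],[25,1],[27,7],[32,0]]
[[6,4],[9,0],[20,11],[21,0],[25,1],[27,7],[32,0]]
[[6,4],[9,0],[20,11],[21,0],[25,1],[27,7],[32,0],[47,3],[50,0]]
[[6,4],[9,0],[20,11],[21,0],[25,1],[27,7],[32,15],[43,0],[47,3],[50,0]]
[[6,4],[9,0],[12,3],[18,0],[20,11],[21,0],[25,1],[27,7],[32,15],[43,0],[47,3],[50,0]]
[[6,13],[17,3],[18,0],[20,11],[21,0],[25,1],[27,7],[32,15],[43,0],[47,3],[50,0]]
[[6,13],[17,3],[18,0],[20,11],[21,0],[25,1],[26,15],[43,0],[47,3],[50,0]]
[[3,3],[6,13],[17,3],[18,0],[20,11],[21,0],[25,1],[26,15],[43,0],[47,3],[50,0]]
[[3,3],[6,13],[17,3],[18,2],[20,11],[21,2],[26,15],[43,0],[47,3],[50,0]]
[[3,3],[6,13],[17,3],[18,2],[20,11],[21,2],[24,10],[26,15],[43,0],[47,3],[50,0]]
[[3,3],[6,13],[17,3],[18,2],[20,11],[21,2],[24,10],[26,15],[43,0],[47,3],[50,0]]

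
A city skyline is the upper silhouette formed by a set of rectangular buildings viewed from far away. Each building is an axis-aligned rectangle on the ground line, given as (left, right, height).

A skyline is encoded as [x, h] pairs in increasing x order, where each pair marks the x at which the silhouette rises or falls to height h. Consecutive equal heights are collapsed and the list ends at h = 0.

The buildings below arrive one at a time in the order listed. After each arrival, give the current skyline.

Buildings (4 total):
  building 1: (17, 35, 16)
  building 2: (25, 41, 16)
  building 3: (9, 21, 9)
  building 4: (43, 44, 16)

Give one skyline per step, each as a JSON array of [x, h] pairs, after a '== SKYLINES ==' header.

== SKYLINES ==
[[17,16],[35,0]]
[[17,16],[41,0]]
[[9,9],[17,16],[41,0]]
[[9,9],[17,16],[41,0],[43,16],[44,0]]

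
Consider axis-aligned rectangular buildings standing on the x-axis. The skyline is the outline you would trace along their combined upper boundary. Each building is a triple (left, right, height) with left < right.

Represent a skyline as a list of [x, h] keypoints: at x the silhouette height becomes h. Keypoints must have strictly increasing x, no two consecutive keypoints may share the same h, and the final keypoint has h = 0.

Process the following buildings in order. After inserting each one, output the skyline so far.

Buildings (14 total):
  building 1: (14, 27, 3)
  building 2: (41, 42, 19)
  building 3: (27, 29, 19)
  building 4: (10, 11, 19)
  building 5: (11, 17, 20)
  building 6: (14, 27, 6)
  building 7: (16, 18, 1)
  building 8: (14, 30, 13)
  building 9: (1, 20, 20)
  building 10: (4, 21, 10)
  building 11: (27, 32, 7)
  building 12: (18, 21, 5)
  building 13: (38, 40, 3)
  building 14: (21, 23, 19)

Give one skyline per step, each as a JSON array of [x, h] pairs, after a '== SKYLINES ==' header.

== SKYLINES ==
[[14,3],[27,0]]
[[14,3],[27,0],[41,19],[42,0]]
[[14,3],[27,19],[29,0],[41,19],[42,0]]
[[10,19],[11,0],[14,3],[27,19],[29,0],[41,19],[42,0]]
[[10,19],[11,20],[17,3],[27,19],[29,0],[41,19],[42,0]]
[[10,19],[11,20],[17,6],[27,19],[29,0],[41,19],[42,0]]
[[10,19],[11,20],[17,6],[27,19],[29,0],[41,19],[42,0]]
[[10,19],[11,20],[17,13],[27,19],[29,13],[30,0],[41,19],[42,0]]
[[1,20],[20,13],[27,19],[29,13],[30,0],[41,19],[42,0]]
[[1,20],[20,13],[27,19],[29,13],[30,0],[41,19],[42,0]]
[[1,20],[20,13],[27,19],[29,13],[30,7],[32,0],[41,19],[42,0]]
[[1,20],[20,13],[27,19],[29,13],[30,7],[32,0],[41,19],[42,0]]
[[1,20],[20,13],[27,19],[29,13],[30,7],[32,0],[38,3],[40,0],[41,19],[42,0]]
[[1,20],[20,13],[21,19],[23,13],[27,19],[29,13],[30,7],[32,0],[38,3],[40,0],[41,19],[42,0]]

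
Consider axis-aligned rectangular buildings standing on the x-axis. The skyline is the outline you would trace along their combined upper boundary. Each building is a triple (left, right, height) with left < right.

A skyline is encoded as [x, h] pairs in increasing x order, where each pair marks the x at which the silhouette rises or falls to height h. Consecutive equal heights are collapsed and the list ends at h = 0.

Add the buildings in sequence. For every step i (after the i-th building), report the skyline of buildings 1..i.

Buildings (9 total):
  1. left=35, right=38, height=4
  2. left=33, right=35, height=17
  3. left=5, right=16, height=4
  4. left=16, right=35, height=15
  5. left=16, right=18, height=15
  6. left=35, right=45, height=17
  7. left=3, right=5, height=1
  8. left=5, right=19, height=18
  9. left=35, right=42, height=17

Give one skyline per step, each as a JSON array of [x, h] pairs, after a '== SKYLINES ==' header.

== SKYLINES ==
[[35,4],[38,0]]
[[33,17],[35,4],[38,0]]
[[5,4],[16,0],[33,17],[35,4],[38,0]]
[[5,4],[16,15],[33,17],[35,4],[38,0]]
[[5,4],[16,15],[33,17],[35,4],[38,0]]
[[5,4],[16,15],[33,17],[45,0]]
[[3,1],[5,4],[16,15],[33,17],[45,0]]
[[3,1],[5,18],[19,15],[33,17],[45,0]]
[[3,1],[5,18],[19,15],[33,17],[45,0]]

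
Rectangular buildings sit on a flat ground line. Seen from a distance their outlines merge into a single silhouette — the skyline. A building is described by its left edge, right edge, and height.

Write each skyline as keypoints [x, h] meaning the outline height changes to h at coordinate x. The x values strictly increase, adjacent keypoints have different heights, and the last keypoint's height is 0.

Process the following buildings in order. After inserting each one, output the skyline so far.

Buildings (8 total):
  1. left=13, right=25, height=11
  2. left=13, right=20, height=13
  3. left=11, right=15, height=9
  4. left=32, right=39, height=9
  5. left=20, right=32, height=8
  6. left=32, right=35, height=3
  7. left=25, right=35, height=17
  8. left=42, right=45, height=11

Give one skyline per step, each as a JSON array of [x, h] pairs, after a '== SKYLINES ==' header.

== SKYLINES ==
[[13,11],[25,0]]
[[13,13],[20,11],[25,0]]
[[11,9],[13,13],[20,11],[25,0]]
[[11,9],[13,13],[20,11],[25,0],[32,9],[39,0]]
[[11,9],[13,13],[20,11],[25,8],[32,9],[39,0]]
[[11,9],[13,13],[20,11],[25,8],[32,9],[39,0]]
[[11,9],[13,13],[20,11],[25,17],[35,9],[39,0]]
[[11,9],[13,13],[20,11],[25,17],[35,9],[39,0],[42,11],[45,0]]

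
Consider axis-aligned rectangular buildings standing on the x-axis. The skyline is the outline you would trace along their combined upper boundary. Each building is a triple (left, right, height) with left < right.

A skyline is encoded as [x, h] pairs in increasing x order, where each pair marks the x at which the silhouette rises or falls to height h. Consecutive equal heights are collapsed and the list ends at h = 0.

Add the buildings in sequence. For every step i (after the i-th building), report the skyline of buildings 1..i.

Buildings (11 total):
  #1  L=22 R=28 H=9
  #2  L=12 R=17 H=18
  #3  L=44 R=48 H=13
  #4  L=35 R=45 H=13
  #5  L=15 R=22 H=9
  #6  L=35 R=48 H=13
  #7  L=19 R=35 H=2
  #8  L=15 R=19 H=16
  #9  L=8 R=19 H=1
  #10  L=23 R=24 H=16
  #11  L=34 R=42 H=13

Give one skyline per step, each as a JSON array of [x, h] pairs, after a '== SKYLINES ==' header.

== SKYLINES ==
[[22,9],[28,0]]
[[12,18],[17,0],[22,9],[28,0]]
[[12,18],[17,0],[22,9],[28,0],[44,13],[48,0]]
[[12,18],[17,0],[22,9],[28,0],[35,13],[48,0]]
[[12,18],[17,9],[28,0],[35,13],[48,0]]
[[12,18],[17,9],[28,0],[35,13],[48,0]]
[[12,18],[17,9],[28,2],[35,13],[48,0]]
[[12,18],[17,16],[19,9],[28,2],[35,13],[48,0]]
[[8,1],[12,18],[17,16],[19,9],[28,2],[35,13],[48,0]]
[[8,1],[12,18],[17,16],[19,9],[23,16],[24,9],[28,2],[35,13],[48,0]]
[[8,1],[12,18],[17,16],[19,9],[23,16],[24,9],[28,2],[34,13],[48,0]]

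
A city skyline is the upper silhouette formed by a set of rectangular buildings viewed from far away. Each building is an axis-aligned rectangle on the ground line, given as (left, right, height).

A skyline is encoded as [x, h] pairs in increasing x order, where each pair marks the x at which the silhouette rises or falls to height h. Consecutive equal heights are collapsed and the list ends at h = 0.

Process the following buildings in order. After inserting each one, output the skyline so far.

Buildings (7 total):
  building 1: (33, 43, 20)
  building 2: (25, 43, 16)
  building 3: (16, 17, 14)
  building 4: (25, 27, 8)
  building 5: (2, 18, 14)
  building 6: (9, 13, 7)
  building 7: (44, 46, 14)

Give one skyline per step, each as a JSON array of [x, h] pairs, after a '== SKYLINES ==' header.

== SKYLINES ==
[[33,20],[43,0]]
[[25,16],[33,20],[43,0]]
[[16,14],[17,0],[25,16],[33,20],[43,0]]
[[16,14],[17,0],[25,16],[33,20],[43,0]]
[[2,14],[18,0],[25,16],[33,20],[43,0]]
[[2,14],[18,0],[25,16],[33,20],[43,0]]
[[2,14],[18,0],[25,16],[33,20],[43,0],[44,14],[46,0]]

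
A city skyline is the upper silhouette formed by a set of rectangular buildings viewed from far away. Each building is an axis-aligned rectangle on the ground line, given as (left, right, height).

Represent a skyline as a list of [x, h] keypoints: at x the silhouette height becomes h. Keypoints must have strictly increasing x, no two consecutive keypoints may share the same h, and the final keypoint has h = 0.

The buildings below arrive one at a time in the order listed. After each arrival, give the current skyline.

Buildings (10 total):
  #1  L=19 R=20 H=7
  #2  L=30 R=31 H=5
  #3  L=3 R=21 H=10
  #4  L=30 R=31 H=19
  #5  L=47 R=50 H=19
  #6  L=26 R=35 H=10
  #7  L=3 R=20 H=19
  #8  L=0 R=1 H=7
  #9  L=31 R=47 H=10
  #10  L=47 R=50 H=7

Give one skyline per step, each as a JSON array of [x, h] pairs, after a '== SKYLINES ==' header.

== SKYLINES ==
[[19,7],[20,0]]
[[19,7],[20,0],[30,5],[31,0]]
[[3,10],[21,0],[30,5],[31,0]]
[[3,10],[21,0],[30,19],[31,0]]
[[3,10],[21,0],[30,19],[31,0],[47,19],[50,0]]
[[3,10],[21,0],[26,10],[30,19],[31,10],[35,0],[47,19],[50,0]]
[[3,19],[20,10],[21,0],[26,10],[30,19],[31,10],[35,0],[47,19],[50,0]]
[[0,7],[1,0],[3,19],[20,10],[21,0],[26,10],[30,19],[31,10],[35,0],[47,19],[50,0]]
[[0,7],[1,0],[3,19],[20,10],[21,0],[26,10],[30,19],[31,10],[47,19],[50,0]]
[[0,7],[1,0],[3,19],[20,10],[21,0],[26,10],[30,19],[31,10],[47,19],[50,0]]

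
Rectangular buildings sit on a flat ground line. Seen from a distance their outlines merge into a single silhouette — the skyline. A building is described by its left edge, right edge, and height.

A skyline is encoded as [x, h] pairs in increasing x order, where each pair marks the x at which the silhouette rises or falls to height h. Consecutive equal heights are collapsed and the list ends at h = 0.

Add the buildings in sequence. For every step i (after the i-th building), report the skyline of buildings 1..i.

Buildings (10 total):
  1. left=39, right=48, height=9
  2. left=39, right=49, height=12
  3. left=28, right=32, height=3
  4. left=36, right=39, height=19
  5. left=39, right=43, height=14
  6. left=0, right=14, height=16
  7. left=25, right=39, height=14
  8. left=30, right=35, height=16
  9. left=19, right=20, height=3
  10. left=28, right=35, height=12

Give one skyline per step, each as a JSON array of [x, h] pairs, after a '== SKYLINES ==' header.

== SKYLINES ==
[[39,9],[48,0]]
[[39,12],[49,0]]
[[28,3],[32,0],[39,12],[49,0]]
[[28,3],[32,0],[36,19],[39,12],[49,0]]
[[28,3],[32,0],[36,19],[39,14],[43,12],[49,0]]
[[0,16],[14,0],[28,3],[32,0],[36,19],[39,14],[43,12],[49,0]]
[[0,16],[14,0],[25,14],[36,19],[39,14],[43,12],[49,0]]
[[0,16],[14,0],[25,14],[30,16],[35,14],[36,19],[39,14],[43,12],[49,0]]
[[0,16],[14,0],[19,3],[20,0],[25,14],[30,16],[35,14],[36,19],[39,14],[43,12],[49,0]]
[[0,16],[14,0],[19,3],[20,0],[25,14],[30,16],[35,14],[36,19],[39,14],[43,12],[49,0]]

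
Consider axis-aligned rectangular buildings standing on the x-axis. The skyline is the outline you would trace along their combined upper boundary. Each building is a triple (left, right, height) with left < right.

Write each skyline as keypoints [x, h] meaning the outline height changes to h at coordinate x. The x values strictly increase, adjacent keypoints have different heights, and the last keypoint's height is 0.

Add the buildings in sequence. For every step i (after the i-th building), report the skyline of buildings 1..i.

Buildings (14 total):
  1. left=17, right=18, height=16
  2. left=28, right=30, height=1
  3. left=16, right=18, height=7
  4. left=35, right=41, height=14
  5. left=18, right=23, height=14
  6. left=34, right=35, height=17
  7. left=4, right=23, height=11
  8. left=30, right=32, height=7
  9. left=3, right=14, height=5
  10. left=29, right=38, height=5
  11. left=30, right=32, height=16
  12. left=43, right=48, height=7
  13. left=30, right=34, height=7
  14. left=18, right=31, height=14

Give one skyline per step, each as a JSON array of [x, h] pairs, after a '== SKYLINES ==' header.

== SKYLINES ==
[[17,16],[18,0]]
[[17,16],[18,0],[28,1],[30,0]]
[[16,7],[17,16],[18,0],[28,1],[30,0]]
[[16,7],[17,16],[18,0],[28,1],[30,0],[35,14],[41,0]]
[[16,7],[17,16],[18,14],[23,0],[28,1],[30,0],[35,14],[41,0]]
[[16,7],[17,16],[18,14],[23,0],[28,1],[30,0],[34,17],[35,14],[41,0]]
[[4,11],[17,16],[18,14],[23,0],[28,1],[30,0],[34,17],[35,14],[41,0]]
[[4,11],[17,16],[18,14],[23,0],[28,1],[30,7],[32,0],[34,17],[35,14],[41,0]]
[[3,5],[4,11],[17,16],[18,14],[23,0],[28,1],[30,7],[32,0],[34,17],[35,14],[41,0]]
[[3,5],[4,11],[17,16],[18,14],[23,0],[28,1],[29,5],[30,7],[32,5],[34,17],[35,14],[41,0]]
[[3,5],[4,11],[17,16],[18,14],[23,0],[28,1],[29,5],[30,16],[32,5],[34,17],[35,14],[41,0]]
[[3,5],[4,11],[17,16],[18,14],[23,0],[28,1],[29,5],[30,16],[32,5],[34,17],[35,14],[41,0],[43,7],[48,0]]
[[3,5],[4,11],[17,16],[18,14],[23,0],[28,1],[29,5],[30,16],[32,7],[34,17],[35,14],[41,0],[43,7],[48,0]]
[[3,5],[4,11],[17,16],[18,14],[30,16],[32,7],[34,17],[35,14],[41,0],[43,7],[48,0]]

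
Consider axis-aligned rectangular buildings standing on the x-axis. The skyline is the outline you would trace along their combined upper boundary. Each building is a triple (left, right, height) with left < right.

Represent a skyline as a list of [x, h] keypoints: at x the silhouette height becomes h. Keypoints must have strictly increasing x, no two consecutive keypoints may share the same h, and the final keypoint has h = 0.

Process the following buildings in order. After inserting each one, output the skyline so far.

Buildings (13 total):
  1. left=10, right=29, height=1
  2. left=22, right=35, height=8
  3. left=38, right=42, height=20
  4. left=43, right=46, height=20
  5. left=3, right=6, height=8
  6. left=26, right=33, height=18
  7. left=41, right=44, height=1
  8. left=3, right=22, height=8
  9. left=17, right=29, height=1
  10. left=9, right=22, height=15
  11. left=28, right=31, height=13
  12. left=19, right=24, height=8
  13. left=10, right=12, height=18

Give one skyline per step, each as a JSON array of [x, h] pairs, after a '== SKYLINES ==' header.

== SKYLINES ==
[[10,1],[29,0]]
[[10,1],[22,8],[35,0]]
[[10,1],[22,8],[35,0],[38,20],[42,0]]
[[10,1],[22,8],[35,0],[38,20],[42,0],[43,20],[46,0]]
[[3,8],[6,0],[10,1],[22,8],[35,0],[38,20],[42,0],[43,20],[46,0]]
[[3,8],[6,0],[10,1],[22,8],[26,18],[33,8],[35,0],[38,20],[42,0],[43,20],[46,0]]
[[3,8],[6,0],[10,1],[22,8],[26,18],[33,8],[35,0],[38,20],[42,1],[43,20],[46,0]]
[[3,8],[26,18],[33,8],[35,0],[38,20],[42,1],[43,20],[46,0]]
[[3,8],[26,18],[33,8],[35,0],[38,20],[42,1],[43,20],[46,0]]
[[3,8],[9,15],[22,8],[26,18],[33,8],[35,0],[38,20],[42,1],[43,20],[46,0]]
[[3,8],[9,15],[22,8],[26,18],[33,8],[35,0],[38,20],[42,1],[43,20],[46,0]]
[[3,8],[9,15],[22,8],[26,18],[33,8],[35,0],[38,20],[42,1],[43,20],[46,0]]
[[3,8],[9,15],[10,18],[12,15],[22,8],[26,18],[33,8],[35,0],[38,20],[42,1],[43,20],[46,0]]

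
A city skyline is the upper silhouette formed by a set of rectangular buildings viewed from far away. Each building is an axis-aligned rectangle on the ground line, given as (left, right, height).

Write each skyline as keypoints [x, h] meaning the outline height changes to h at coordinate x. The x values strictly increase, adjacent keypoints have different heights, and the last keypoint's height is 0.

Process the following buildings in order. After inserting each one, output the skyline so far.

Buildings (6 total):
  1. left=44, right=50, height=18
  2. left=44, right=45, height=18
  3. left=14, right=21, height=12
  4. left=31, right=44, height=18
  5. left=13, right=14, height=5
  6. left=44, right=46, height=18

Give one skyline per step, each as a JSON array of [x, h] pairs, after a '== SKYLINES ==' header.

== SKYLINES ==
[[44,18],[50,0]]
[[44,18],[50,0]]
[[14,12],[21,0],[44,18],[50,0]]
[[14,12],[21,0],[31,18],[50,0]]
[[13,5],[14,12],[21,0],[31,18],[50,0]]
[[13,5],[14,12],[21,0],[31,18],[50,0]]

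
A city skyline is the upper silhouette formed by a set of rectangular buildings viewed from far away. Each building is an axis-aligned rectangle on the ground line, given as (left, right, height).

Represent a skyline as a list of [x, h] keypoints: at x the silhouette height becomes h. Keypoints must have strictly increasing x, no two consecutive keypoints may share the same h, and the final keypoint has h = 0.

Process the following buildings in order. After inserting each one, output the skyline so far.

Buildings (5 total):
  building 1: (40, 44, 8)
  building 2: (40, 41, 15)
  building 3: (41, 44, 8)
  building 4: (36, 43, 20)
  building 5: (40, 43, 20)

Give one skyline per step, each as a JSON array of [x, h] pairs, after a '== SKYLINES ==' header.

== SKYLINES ==
[[40,8],[44,0]]
[[40,15],[41,8],[44,0]]
[[40,15],[41,8],[44,0]]
[[36,20],[43,8],[44,0]]
[[36,20],[43,8],[44,0]]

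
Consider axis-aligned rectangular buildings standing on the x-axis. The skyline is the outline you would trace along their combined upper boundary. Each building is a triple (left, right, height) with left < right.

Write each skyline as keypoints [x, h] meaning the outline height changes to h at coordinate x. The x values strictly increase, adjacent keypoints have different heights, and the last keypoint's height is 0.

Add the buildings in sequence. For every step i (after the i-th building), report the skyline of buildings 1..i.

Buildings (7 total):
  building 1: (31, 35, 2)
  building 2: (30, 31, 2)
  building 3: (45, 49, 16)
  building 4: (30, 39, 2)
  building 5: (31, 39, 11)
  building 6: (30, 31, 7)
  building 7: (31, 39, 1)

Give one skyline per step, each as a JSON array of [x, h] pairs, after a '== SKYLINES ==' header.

== SKYLINES ==
[[31,2],[35,0]]
[[30,2],[35,0]]
[[30,2],[35,0],[45,16],[49,0]]
[[30,2],[39,0],[45,16],[49,0]]
[[30,2],[31,11],[39,0],[45,16],[49,0]]
[[30,7],[31,11],[39,0],[45,16],[49,0]]
[[30,7],[31,11],[39,0],[45,16],[49,0]]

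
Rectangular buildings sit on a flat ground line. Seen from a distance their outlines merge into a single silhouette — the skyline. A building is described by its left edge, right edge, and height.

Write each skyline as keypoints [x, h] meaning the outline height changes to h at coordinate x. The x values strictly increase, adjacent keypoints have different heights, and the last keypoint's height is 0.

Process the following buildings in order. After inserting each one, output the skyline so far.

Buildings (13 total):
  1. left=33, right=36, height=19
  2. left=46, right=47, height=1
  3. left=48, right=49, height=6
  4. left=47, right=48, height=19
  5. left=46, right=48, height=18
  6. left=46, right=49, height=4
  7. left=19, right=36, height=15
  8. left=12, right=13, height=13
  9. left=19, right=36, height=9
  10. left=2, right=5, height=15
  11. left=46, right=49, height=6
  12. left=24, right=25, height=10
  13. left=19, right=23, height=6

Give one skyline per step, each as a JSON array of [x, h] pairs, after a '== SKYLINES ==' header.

== SKYLINES ==
[[33,19],[36,0]]
[[33,19],[36,0],[46,1],[47,0]]
[[33,19],[36,0],[46,1],[47,0],[48,6],[49,0]]
[[33,19],[36,0],[46,1],[47,19],[48,6],[49,0]]
[[33,19],[36,0],[46,18],[47,19],[48,6],[49,0]]
[[33,19],[36,0],[46,18],[47,19],[48,6],[49,0]]
[[19,15],[33,19],[36,0],[46,18],[47,19],[48,6],[49,0]]
[[12,13],[13,0],[19,15],[33,19],[36,0],[46,18],[47,19],[48,6],[49,0]]
[[12,13],[13,0],[19,15],[33,19],[36,0],[46,18],[47,19],[48,6],[49,0]]
[[2,15],[5,0],[12,13],[13,0],[19,15],[33,19],[36,0],[46,18],[47,19],[48,6],[49,0]]
[[2,15],[5,0],[12,13],[13,0],[19,15],[33,19],[36,0],[46,18],[47,19],[48,6],[49,0]]
[[2,15],[5,0],[12,13],[13,0],[19,15],[33,19],[36,0],[46,18],[47,19],[48,6],[49,0]]
[[2,15],[5,0],[12,13],[13,0],[19,15],[33,19],[36,0],[46,18],[47,19],[48,6],[49,0]]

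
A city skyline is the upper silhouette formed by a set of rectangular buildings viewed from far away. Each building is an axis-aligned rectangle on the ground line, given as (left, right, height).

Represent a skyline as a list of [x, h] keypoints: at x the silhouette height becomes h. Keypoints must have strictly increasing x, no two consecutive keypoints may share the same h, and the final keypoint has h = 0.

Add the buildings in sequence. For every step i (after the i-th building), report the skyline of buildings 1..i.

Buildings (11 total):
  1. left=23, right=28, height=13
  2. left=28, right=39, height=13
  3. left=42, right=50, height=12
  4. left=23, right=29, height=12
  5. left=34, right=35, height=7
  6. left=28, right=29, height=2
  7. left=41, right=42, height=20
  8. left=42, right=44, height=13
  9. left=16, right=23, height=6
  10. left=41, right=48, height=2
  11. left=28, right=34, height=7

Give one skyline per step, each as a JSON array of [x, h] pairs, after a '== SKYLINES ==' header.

== SKYLINES ==
[[23,13],[28,0]]
[[23,13],[39,0]]
[[23,13],[39,0],[42,12],[50,0]]
[[23,13],[39,0],[42,12],[50,0]]
[[23,13],[39,0],[42,12],[50,0]]
[[23,13],[39,0],[42,12],[50,0]]
[[23,13],[39,0],[41,20],[42,12],[50,0]]
[[23,13],[39,0],[41,20],[42,13],[44,12],[50,0]]
[[16,6],[23,13],[39,0],[41,20],[42,13],[44,12],[50,0]]
[[16,6],[23,13],[39,0],[41,20],[42,13],[44,12],[50,0]]
[[16,6],[23,13],[39,0],[41,20],[42,13],[44,12],[50,0]]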